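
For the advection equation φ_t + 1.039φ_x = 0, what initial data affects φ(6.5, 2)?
A single point: x = 4.422. The characteristic through (6.5, 2) is x - 1.039t = const, so x = 6.5 - 1.039·2 = 4.422.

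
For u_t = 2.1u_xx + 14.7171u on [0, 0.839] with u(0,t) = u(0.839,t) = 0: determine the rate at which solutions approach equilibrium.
Eigenvalues: λₙ = 2.1n²π²/0.839² - 14.7171.
First three modes:
  n=1: λ₁ = 2.1π²/0.839² - 14.7171 ≈ 14.727
  n=2: λ₂ = 8.4π²/0.839² - 14.7171 ≈ 103.058
  n=3: λ₃ = 18.9π²/0.839² - 14.7171 ≈ 250.278
Since 2.1π²/0.839² ≈ 29.444 > 14.7171, all λₙ > 0.
The n=1 mode decays slowest → dominates as t → ∞.
Asymptotic: u ~ c₁ sin(πx/0.839) e^{-λ₁t} with decay rate λ₁ ≈ 14.727.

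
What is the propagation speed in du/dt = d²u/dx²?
Infinite. The heat equation is parabolic, not hyperbolic, so disturbances propagate instantly.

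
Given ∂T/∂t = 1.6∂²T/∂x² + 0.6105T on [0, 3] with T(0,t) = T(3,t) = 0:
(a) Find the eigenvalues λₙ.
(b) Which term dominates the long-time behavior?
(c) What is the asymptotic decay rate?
Eigenvalues: λₙ = 1.6n²π²/3² - 0.6105.
First three modes:
  n=1: λ₁ = 1.6π²/3² - 0.6105 ≈ 1.144
  n=2: λ₂ = 6.4π²/3² - 0.6105 ≈ 6.408
  n=3: λ₃ = 14.4π²/3² - 0.6105 ≈ 15.181
Since 1.6π²/3² ≈ 1.755 > 0.6105, all λₙ > 0.
The n=1 mode decays slowest → dominates as t → ∞.
Asymptotic: T ~ c₁ sin(πx/3) e^{-λ₁t} with decay rate λ₁ ≈ 1.144.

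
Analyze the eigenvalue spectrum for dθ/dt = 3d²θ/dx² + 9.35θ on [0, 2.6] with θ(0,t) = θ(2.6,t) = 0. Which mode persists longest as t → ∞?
Eigenvalues: λₙ = 3n²π²/2.6² - 9.35.
First three modes:
  n=1: λ₁ = 3π²/2.6² - 9.35 ≈ -4.97
  n=2: λ₂ = 12π²/2.6² - 9.35 ≈ 8.17
  n=3: λ₃ = 27π²/2.6² - 9.35 ≈ 30.07
Since 3π²/2.6² ≈ 4.38 < 9.35, λ₁ < 0.
The n=1 mode grows fastest (−λₙ is largest for n=1) → dominates.
Asymptotic: θ ~ c₁ sin(πx/2.6) e^{4.97t} (exponential growth at rate −λ₁ ≈ 4.97).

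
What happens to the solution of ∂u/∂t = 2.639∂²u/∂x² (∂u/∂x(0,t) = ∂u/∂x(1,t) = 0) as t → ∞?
u → constant (steady state). Heat is conserved (no flux at boundaries); solution approaches the spatial average.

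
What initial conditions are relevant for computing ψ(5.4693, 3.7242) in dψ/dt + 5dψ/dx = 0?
A single point: x = -13.1517. The characteristic through (5.4693, 3.7242) is x - 5t = const, so x = 5.4693 - 5·3.7242 = -13.1517.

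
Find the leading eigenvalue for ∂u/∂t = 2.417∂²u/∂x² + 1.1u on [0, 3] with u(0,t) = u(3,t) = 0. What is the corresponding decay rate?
Eigenvalues: λₙ = 2.417n²π²/3² - 1.1.
First three modes:
  n=1: λ₁ = 2.417π²/3² - 1.1 ≈ 1.551
  n=2: λ₂ = 9.668π²/3² - 1.1 ≈ 9.502
  n=3: λ₃ = 21.753π²/3² - 1.1 ≈ 22.755
Since 2.417π²/3² ≈ 2.651 > 1.1, all λₙ > 0.
The n=1 mode decays slowest → dominates as t → ∞.
Asymptotic: u ~ c₁ sin(πx/3) e^{-λ₁t} with decay rate λ₁ ≈ 1.551.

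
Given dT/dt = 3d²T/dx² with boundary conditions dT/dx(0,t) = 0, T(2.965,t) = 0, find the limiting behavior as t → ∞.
T → 0. Heat escapes through the Dirichlet boundary.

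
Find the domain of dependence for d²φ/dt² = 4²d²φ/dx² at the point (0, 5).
Domain of dependence: [-20, 20]. Signals travel at speed 4, so data within |x - 0| ≤ 4·5 = 20 can reach the point.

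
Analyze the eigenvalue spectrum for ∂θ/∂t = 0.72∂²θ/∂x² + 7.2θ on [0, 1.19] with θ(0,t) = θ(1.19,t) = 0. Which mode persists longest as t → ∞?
Eigenvalues: λₙ = 0.72n²π²/1.19² - 7.2.
First three modes:
  n=1: λ₁ = 0.72π²/1.19² - 7.2 ≈ -2.182
  n=2: λ₂ = 2.88π²/1.19² - 7.2 ≈ 12.872
  n=3: λ₃ = 6.48π²/1.19² - 7.2 ≈ 37.963
Since 0.72π²/1.19² ≈ 5.018 < 7.2, λ₁ < 0.
The n=1 mode grows fastest (−λₙ is largest for n=1) → dominates.
Asymptotic: θ ~ c₁ sin(πx/1.19) e^{2.182t} (exponential growth at rate −λ₁ ≈ 2.182).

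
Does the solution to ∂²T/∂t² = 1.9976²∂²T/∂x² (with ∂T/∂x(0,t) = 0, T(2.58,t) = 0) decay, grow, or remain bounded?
T oscillates (no decay). Energy is conserved; the solution oscillates indefinitely as standing waves.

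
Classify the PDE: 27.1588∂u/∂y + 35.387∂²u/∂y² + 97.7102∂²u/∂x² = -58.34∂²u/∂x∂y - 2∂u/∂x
Rewriting in standard form: 97.7102∂²u/∂x² + 58.34∂²u/∂x∂y + 35.387∂²u/∂y² + 2∂u/∂x + 27.1588∂u/∂y = 0. A = 97.7102, B = 58.34, C = 35.387. Discriminant B² - 4AC = -10427.1277896. Since -10427.1277896 < 0, elliptic.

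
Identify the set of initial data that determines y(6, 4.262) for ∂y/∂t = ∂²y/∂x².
The entire real line. The heat equation has infinite propagation speed: any initial disturbance instantly affects all points (though exponentially small far away).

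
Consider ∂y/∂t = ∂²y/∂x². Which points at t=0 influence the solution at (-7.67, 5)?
The entire real line. The heat equation has infinite propagation speed: any initial disturbance instantly affects all points (though exponentially small far away).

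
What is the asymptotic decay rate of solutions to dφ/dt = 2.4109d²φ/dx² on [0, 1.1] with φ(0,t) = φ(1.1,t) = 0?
Eigenvalues: λₙ = 2.4109n²π²/1.1².
First three modes:
  n=1: λ₁ = 2.4109π²/1.1² ≈ 19.665
  n=2: λ₂ = 9.6436π²/1.1² ≈ 78.66 (4× faster decay)
  n=3: λ₃ = 21.6981π²/1.1² ≈ 176.985 (9× faster decay)
As t → ∞, higher modes decay exponentially faster. The n=1 mode dominates: φ ~ c₁ sin(πx/1.1) e^{-λ₁t}.
Decay rate: λ₁ = 2.4109π²/1.1² ≈ 19.665.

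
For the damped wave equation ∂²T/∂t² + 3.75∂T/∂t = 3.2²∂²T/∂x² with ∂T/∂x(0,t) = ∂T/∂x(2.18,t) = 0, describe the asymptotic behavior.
T → constant (steady state). Damping (γ=3.75) dissipates the nonconstant modes; with Neumann BCs the spatial average obeys M''+γM'=0 and tends to a finite limit.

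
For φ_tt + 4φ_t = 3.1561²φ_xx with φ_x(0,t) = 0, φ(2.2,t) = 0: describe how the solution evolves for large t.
φ → 0. Damping (γ=4) dissipates energy; oscillations decay exponentially.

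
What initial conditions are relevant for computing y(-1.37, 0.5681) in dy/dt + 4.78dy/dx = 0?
A single point: x = -4.085518. The characteristic through (-1.37, 0.5681) is x - 4.78t = const, so x = -1.37 - 4.78·0.5681 = -4.085518.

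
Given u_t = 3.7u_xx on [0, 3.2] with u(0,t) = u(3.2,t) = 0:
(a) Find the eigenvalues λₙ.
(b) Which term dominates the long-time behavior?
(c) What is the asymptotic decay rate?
Eigenvalues: λₙ = 3.7n²π²/3.2².
First three modes:
  n=1: λ₁ = 3.7π²/3.2² ≈ 3.566
  n=2: λ₂ = 14.8π²/3.2² ≈ 14.265 (4× faster decay)
  n=3: λ₃ = 33.3π²/3.2² ≈ 32.095 (9× faster decay)
As t → ∞, higher modes decay exponentially faster. The n=1 mode dominates: u ~ c₁ sin(πx/3.2) e^{-λ₁t}.
Decay rate: λ₁ = 3.7π²/3.2² ≈ 3.566.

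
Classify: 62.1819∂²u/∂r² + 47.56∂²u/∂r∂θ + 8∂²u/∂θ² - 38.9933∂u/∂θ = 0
Hyperbolic (discriminant = 272.1328).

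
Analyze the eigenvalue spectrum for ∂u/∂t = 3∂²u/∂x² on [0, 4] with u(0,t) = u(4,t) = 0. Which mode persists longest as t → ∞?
Eigenvalues: λₙ = 3n²π²/4².
First three modes:
  n=1: λ₁ = 3π²/4² ≈ 1.851
  n=2: λ₂ = 12π²/4² ≈ 7.402 (4× faster decay)
  n=3: λ₃ = 27π²/4² ≈ 16.655 (9× faster decay)
As t → ∞, higher modes decay exponentially faster. The n=1 mode dominates: u ~ c₁ sin(πx/4) e^{-λ₁t}.
Decay rate: λ₁ = 3π²/4² ≈ 1.851.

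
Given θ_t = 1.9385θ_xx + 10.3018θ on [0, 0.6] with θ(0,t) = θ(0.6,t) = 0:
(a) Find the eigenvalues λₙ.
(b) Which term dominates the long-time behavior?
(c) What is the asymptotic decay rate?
Eigenvalues: λₙ = 1.9385n²π²/0.6² - 10.3018.
First three modes:
  n=1: λ₁ = 1.9385π²/0.6² - 10.3018 ≈ 42.843
  n=2: λ₂ = 7.754π²/0.6² - 10.3018 ≈ 202.279
  n=3: λ₃ = 17.4465π²/0.6² - 10.3018 ≈ 468.004
Since 1.9385π²/0.6² ≈ 53.145 > 10.3018, all λₙ > 0.
The n=1 mode decays slowest → dominates as t → ∞.
Asymptotic: θ ~ c₁ sin(πx/0.6) e^{-λ₁t} with decay rate λ₁ ≈ 42.843.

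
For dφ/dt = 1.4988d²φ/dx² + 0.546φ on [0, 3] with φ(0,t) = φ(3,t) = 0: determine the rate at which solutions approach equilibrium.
Eigenvalues: λₙ = 1.4988n²π²/3² - 0.546.
First three modes:
  n=1: λ₁ = 1.4988π²/3² - 0.546 ≈ 1.098
  n=2: λ₂ = 5.9952π²/3² - 0.546 ≈ 6.028
  n=3: λ₃ = 13.4892π²/3² - 0.546 ≈ 14.247
Since 1.4988π²/3² ≈ 1.644 > 0.546, all λₙ > 0.
The n=1 mode decays slowest → dominates as t → ∞.
Asymptotic: φ ~ c₁ sin(πx/3) e^{-λ₁t} with decay rate λ₁ ≈ 1.098.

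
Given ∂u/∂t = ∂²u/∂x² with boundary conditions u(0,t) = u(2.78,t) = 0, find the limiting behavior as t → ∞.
u → 0. Heat diffuses out through both boundaries.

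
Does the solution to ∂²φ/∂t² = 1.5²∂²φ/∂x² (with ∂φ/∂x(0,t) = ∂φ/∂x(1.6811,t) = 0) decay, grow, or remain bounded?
φ oscillates about a mean that drifts linearly in t (generically unbounded; no decay). There is no damping, so the nonconstant modes persist as standing waves (energy conserved, no decay). But with Neumann conditions at both ends the constant mode has eigenvalue 0: the spatial mean M(t) of φ satisfies M'' = 0, so M(t) = M(0) + M'(0)·t. Unless the initial velocity has zero mean (∫φ_t(x,0)dx = 0), the solution grows linearly in t (unbounded, though not exponentially); if it does have zero mean, the solution stays bounded and simply oscillates.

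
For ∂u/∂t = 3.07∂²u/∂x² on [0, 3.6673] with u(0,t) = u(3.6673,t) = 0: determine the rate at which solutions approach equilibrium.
Eigenvalues: λₙ = 3.07n²π²/3.6673².
First three modes:
  n=1: λ₁ = 3.07π²/3.6673² ≈ 2.253
  n=2: λ₂ = 12.28π²/3.6673² ≈ 9.012 (4× faster decay)
  n=3: λ₃ = 27.63π²/3.6673² ≈ 20.276 (9× faster decay)
As t → ∞, higher modes decay exponentially faster. The n=1 mode dominates: u ~ c₁ sin(πx/3.6673) e^{-λ₁t}.
Decay rate: λ₁ = 3.07π²/3.6673² ≈ 2.253.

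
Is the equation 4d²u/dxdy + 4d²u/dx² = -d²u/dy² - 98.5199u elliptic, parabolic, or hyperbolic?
Rewriting in standard form: 4d²u/dx² + 4d²u/dxdy + d²u/dy² + 98.5199u = 0. Computing B² - 4AC with A = 4, B = 4, C = 1: discriminant = 0 (zero). Answer: parabolic.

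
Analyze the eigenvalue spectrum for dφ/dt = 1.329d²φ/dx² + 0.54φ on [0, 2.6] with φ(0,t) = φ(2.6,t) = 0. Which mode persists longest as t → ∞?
Eigenvalues: λₙ = 1.329n²π²/2.6² - 0.54.
First three modes:
  n=1: λ₁ = 1.329π²/2.6² - 0.54 ≈ 1.4
  n=2: λ₂ = 5.316π²/2.6² - 0.54 ≈ 7.221
  n=3: λ₃ = 11.961π²/2.6² - 0.54 ≈ 16.923
Since 1.329π²/2.6² ≈ 1.94 > 0.54, all λₙ > 0.
The n=1 mode decays slowest → dominates as t → ∞.
Asymptotic: φ ~ c₁ sin(πx/2.6) e^{-λ₁t} with decay rate λ₁ ≈ 1.4.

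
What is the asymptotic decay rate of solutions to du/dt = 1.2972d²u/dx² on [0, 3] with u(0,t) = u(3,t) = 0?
Eigenvalues: λₙ = 1.2972n²π²/3².
First three modes:
  n=1: λ₁ = 1.2972π²/3² ≈ 1.423
  n=2: λ₂ = 5.1888π²/3² ≈ 5.69 (4× faster decay)
  n=3: λ₃ = 11.6748π²/3² ≈ 12.803 (9× faster decay)
As t → ∞, higher modes decay exponentially faster. The n=1 mode dominates: u ~ c₁ sin(πx/3) e^{-λ₁t}.
Decay rate: λ₁ = 1.2972π²/3² ≈ 1.423.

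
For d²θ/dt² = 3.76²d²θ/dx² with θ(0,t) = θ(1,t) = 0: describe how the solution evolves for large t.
θ oscillates (no decay). Energy is conserved; the solution oscillates indefinitely as standing waves.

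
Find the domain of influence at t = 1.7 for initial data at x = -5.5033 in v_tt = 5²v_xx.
Domain of influence: [-14.0033, 2.9967]. Data at x = -5.5033 spreads outward at speed 5.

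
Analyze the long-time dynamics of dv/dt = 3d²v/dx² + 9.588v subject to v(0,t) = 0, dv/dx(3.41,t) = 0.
Long-time behavior: v grows unboundedly. Reaction dominates diffusion (r=9.588 > κπ²/(4L²)≈0.64); solution grows exponentially.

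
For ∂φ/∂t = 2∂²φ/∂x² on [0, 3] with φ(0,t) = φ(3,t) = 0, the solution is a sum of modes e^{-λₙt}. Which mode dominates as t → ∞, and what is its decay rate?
Eigenvalues: λₙ = 2n²π²/3².
First three modes:
  n=1: λ₁ = 2π²/3² ≈ 2.193
  n=2: λ₂ = 8π²/3² ≈ 8.773 (4× faster decay)
  n=3: λ₃ = 18π²/3² ≈ 19.739 (9× faster decay)
As t → ∞, higher modes decay exponentially faster. The n=1 mode dominates: φ ~ c₁ sin(πx/3) e^{-λ₁t}.
Decay rate: λ₁ = 2π²/3² ≈ 2.193.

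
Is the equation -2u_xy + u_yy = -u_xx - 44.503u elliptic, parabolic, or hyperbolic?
Rewriting in standard form: u_xx - 2u_xy + u_yy + 44.503u = 0. Computing B² - 4AC with A = 1, B = -2, C = 1: discriminant = 0 (zero). Answer: parabolic.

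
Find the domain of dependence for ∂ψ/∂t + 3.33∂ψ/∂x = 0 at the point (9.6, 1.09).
A single point: x = 5.9703. The characteristic through (9.6, 1.09) is x - 3.33t = const, so x = 9.6 - 3.33·1.09 = 5.9703.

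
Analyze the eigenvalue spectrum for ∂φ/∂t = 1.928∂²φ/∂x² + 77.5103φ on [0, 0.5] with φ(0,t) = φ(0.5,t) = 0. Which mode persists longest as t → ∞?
Eigenvalues: λₙ = 1.928n²π²/0.5² - 77.5103.
First three modes:
  n=1: λ₁ = 1.928π²/0.5² - 77.5103 ≈ -1.396
  n=2: λ₂ = 7.712π²/0.5² - 77.5103 ≈ 226.947
  n=3: λ₃ = 17.352π²/0.5² - 77.5103 ≈ 607.519
Since 1.928π²/0.5² ≈ 76.114 < 77.5103, λ₁ < 0.
The n=1 mode grows fastest (−λₙ is largest for n=1) → dominates.
Asymptotic: φ ~ c₁ sin(πx/0.5) e^{1.396t} (exponential growth at rate −λ₁ ≈ 1.396).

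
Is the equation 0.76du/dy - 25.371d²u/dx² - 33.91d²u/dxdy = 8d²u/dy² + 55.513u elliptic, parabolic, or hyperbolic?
Rewriting in standard form: -25.371d²u/dx² - 33.91d²u/dxdy - 8d²u/dy² + 0.76du/dy - 55.513u = 0. Computing B² - 4AC with A = -25.371, B = -33.91, C = -8: discriminant = 338.0161 (positive). Answer: hyperbolic.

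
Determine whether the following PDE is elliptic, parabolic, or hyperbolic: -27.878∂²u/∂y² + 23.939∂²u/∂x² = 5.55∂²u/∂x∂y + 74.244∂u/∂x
Rewriting in standard form: 23.939∂²u/∂x² - 5.55∂²u/∂x∂y - 27.878∂²u/∂y² - 74.244∂u/∂x = 0. Coefficients: A = 23.939, B = -5.55, C = -27.878. B² - 4AC = 2700.288268, which is positive, so the equation is hyperbolic.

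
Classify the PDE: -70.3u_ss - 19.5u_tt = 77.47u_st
Rewriting in standard form: -70.3u_ss - 77.47u_st - 19.5u_tt = 0. A = -70.3, B = -77.47, C = -19.5. Discriminant B² - 4AC = 518.2009. Since 518.2009 > 0, hyperbolic.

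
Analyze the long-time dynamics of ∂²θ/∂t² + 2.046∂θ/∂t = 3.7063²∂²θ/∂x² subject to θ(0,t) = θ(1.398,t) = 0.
Long-time behavior: θ → 0. Damping (γ=2.046) dissipates energy; oscillations decay exponentially.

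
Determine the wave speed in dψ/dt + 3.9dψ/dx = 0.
Speed = 3.9. Information travels along x - 3.9t = const (rightward).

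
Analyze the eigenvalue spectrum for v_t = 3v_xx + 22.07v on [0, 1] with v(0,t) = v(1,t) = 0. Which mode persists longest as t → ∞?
Eigenvalues: λₙ = 3n²π²/1² - 22.07.
First three modes:
  n=1: λ₁ = 3π² - 22.07 ≈ 7.539
  n=2: λ₂ = 12π² - 22.07 ≈ 96.365
  n=3: λ₃ = 27π² - 22.07 ≈ 244.409
Since 3π² ≈ 29.609 > 22.07, all λₙ > 0.
The n=1 mode decays slowest → dominates as t → ∞.
Asymptotic: v ~ c₁ sin(πx/1) e^{-λ₁t} with decay rate λ₁ ≈ 7.539.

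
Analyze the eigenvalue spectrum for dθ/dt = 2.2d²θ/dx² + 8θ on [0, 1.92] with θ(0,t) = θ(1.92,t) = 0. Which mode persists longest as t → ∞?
Eigenvalues: λₙ = 2.2n²π²/1.92² - 8.
First three modes:
  n=1: λ₁ = 2.2π²/1.92² - 8 ≈ -2.11
  n=2: λ₂ = 8.8π²/1.92² - 8 ≈ 15.56
  n=3: λ₃ = 19.8π²/1.92² - 8 ≈ 45.011
Since 2.2π²/1.92² ≈ 5.89 < 8, λ₁ < 0.
The n=1 mode grows fastest (−λₙ is largest for n=1) → dominates.
Asymptotic: θ ~ c₁ sin(πx/1.92) e^{2.11t} (exponential growth at rate −λ₁ ≈ 2.11).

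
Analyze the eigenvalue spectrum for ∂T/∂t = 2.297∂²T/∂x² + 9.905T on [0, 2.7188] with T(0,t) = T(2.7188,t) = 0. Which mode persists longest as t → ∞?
Eigenvalues: λₙ = 2.297n²π²/2.7188² - 9.905.
First three modes:
  n=1: λ₁ = 2.297π²/2.7188² - 9.905 ≈ -6.838
  n=2: λ₂ = 9.188π²/2.7188² - 9.905 ≈ 2.363
  n=3: λ₃ = 20.673π²/2.7188² - 9.905 ≈ 17.698
Since 2.297π²/2.7188² ≈ 3.067 < 9.905, λ₁ < 0.
The n=1 mode grows fastest (−λₙ is largest for n=1) → dominates.
Asymptotic: T ~ c₁ sin(πx/2.7188) e^{6.838t} (exponential growth at rate −λ₁ ≈ 6.838).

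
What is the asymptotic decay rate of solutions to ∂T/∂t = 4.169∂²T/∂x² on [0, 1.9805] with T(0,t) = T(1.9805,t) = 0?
Eigenvalues: λₙ = 4.169n²π²/1.9805².
First three modes:
  n=1: λ₁ = 4.169π²/1.9805² ≈ 10.49
  n=2: λ₂ = 16.676π²/1.9805² ≈ 41.961 (4× faster decay)
  n=3: λ₃ = 37.521π²/1.9805² ≈ 94.411 (9× faster decay)
As t → ∞, higher modes decay exponentially faster. The n=1 mode dominates: T ~ c₁ sin(πx/1.9805) e^{-λ₁t}.
Decay rate: λ₁ = 4.169π²/1.9805² ≈ 10.49.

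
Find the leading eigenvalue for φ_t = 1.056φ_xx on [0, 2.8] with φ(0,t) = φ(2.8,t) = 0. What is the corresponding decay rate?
Eigenvalues: λₙ = 1.056n²π²/2.8².
First three modes:
  n=1: λ₁ = 1.056π²/2.8² ≈ 1.329
  n=2: λ₂ = 4.224π²/2.8² ≈ 5.318 (4× faster decay)
  n=3: λ₃ = 9.504π²/2.8² ≈ 11.964 (9× faster decay)
As t → ∞, higher modes decay exponentially faster. The n=1 mode dominates: φ ~ c₁ sin(πx/2.8) e^{-λ₁t}.
Decay rate: λ₁ = 1.056π²/2.8² ≈ 1.329.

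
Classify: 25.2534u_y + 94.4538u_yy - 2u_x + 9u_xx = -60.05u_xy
Rewriting in standard form: 9u_xx + 60.05u_xy + 94.4538u_yy - 2u_x + 25.2534u_y = 0. Hyperbolic (discriminant = 205.6657).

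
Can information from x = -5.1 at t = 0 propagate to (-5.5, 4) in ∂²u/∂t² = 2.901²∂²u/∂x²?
Yes. The domain of dependence is [-17.104, 6.104], and -5.1 ∈ [-17.104, 6.104].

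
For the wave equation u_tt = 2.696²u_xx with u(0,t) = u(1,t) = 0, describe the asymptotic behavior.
u oscillates (no decay). Energy is conserved; the solution oscillates indefinitely as standing waves.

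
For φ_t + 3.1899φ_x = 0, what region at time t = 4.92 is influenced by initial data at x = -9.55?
At x = 6.144308. The characteristic carries data from (-9.55, 0) to (6.144308, 4.92).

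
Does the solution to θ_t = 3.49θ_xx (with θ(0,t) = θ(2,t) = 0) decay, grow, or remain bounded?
θ → 0. Heat diffuses out through both boundaries.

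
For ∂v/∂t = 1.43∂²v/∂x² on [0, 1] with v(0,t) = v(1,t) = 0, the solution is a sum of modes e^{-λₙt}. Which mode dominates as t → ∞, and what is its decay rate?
Eigenvalues: λₙ = 1.43n²π².
First three modes:
  n=1: λ₁ = 1.43π² ≈ 14.114
  n=2: λ₂ = 5.72π² ≈ 56.454 (4× faster decay)
  n=3: λ₃ = 12.87π² ≈ 127.022 (9× faster decay)
As t → ∞, higher modes decay exponentially faster. The n=1 mode dominates: v ~ c₁ sin(πx) e^{-λ₁t}.
Decay rate: λ₁ = 1.43π² ≈ 14.114.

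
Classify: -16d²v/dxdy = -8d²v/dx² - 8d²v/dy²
Rewriting in standard form: 8d²v/dx² - 16d²v/dxdy + 8d²v/dy² = 0. Parabolic (discriminant = 0).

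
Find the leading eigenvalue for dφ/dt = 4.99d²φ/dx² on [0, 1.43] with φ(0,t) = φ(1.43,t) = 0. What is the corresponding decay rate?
Eigenvalues: λₙ = 4.99n²π²/1.43².
First three modes:
  n=1: λ₁ = 4.99π²/1.43² ≈ 24.084
  n=2: λ₂ = 19.96π²/1.43² ≈ 96.336 (4× faster decay)
  n=3: λ₃ = 44.91π²/1.43² ≈ 216.756 (9× faster decay)
As t → ∞, higher modes decay exponentially faster. The n=1 mode dominates: φ ~ c₁ sin(πx/1.43) e^{-λ₁t}.
Decay rate: λ₁ = 4.99π²/1.43² ≈ 24.084.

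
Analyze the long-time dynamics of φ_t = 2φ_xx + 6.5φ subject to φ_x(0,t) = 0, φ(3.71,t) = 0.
Long-time behavior: φ grows unboundedly. Reaction dominates diffusion (r=6.5 > κπ²/(4L²)≈0.36); solution grows exponentially.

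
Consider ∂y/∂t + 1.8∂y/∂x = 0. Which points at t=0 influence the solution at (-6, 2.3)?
A single point: x = -10.14. The characteristic through (-6, 2.3) is x - 1.8t = const, so x = -6 - 1.8·2.3 = -10.14.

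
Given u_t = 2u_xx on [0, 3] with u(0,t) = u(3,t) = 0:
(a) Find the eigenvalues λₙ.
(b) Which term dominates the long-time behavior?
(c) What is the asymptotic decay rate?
Eigenvalues: λₙ = 2n²π²/3².
First three modes:
  n=1: λ₁ = 2π²/3² ≈ 2.193
  n=2: λ₂ = 8π²/3² ≈ 8.773 (4× faster decay)
  n=3: λ₃ = 18π²/3² ≈ 19.739 (9× faster decay)
As t → ∞, higher modes decay exponentially faster. The n=1 mode dominates: u ~ c₁ sin(πx/3) e^{-λ₁t}.
Decay rate: λ₁ = 2π²/3² ≈ 2.193.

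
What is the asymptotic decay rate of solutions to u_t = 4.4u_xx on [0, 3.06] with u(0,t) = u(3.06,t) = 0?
Eigenvalues: λₙ = 4.4n²π²/3.06².
First three modes:
  n=1: λ₁ = 4.4π²/3.06² ≈ 4.638
  n=2: λ₂ = 17.6π²/3.06² ≈ 18.551 (4× faster decay)
  n=3: λ₃ = 39.6π²/3.06² ≈ 41.74 (9× faster decay)
As t → ∞, higher modes decay exponentially faster. The n=1 mode dominates: u ~ c₁ sin(πx/3.06) e^{-λ₁t}.
Decay rate: λ₁ = 4.4π²/3.06² ≈ 4.638.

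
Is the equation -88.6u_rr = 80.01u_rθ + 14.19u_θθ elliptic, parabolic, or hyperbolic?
Rewriting in standard form: -88.6u_rr - 80.01u_rθ - 14.19u_θθ = 0. Computing B² - 4AC with A = -88.6, B = -80.01, C = -14.19: discriminant = 1372.6641 (positive). Answer: hyperbolic.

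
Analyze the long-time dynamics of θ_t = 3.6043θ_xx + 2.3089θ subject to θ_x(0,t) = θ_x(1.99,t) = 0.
Long-time behavior: θ grows unboundedly. With Neumann BCs the constant mode has diffusion eigenvalue 0, so any r > 0 makes it grow like e^(2.3089t); solution grows exponentially.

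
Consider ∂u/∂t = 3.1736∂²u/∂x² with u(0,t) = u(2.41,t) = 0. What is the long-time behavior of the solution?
As t → ∞, u → 0. Heat diffuses out through both boundaries.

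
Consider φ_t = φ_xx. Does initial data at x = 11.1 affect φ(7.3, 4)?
Yes, for any finite x. The heat equation has infinite propagation speed, so all initial data affects all points at any t > 0.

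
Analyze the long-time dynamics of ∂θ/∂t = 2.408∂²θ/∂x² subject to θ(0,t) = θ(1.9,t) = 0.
Long-time behavior: θ → 0. Heat diffuses out through both boundaries.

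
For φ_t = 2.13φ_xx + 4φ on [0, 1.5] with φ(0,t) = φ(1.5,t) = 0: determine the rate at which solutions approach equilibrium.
Eigenvalues: λₙ = 2.13n²π²/1.5² - 4.
First three modes:
  n=1: λ₁ = 2.13π²/1.5² - 4 ≈ 5.343
  n=2: λ₂ = 8.52π²/1.5² - 4 ≈ 33.373
  n=3: λ₃ = 19.17π²/1.5² - 4 ≈ 80.089
Since 2.13π²/1.5² ≈ 9.343 > 4, all λₙ > 0.
The n=1 mode decays slowest → dominates as t → ∞.
Asymptotic: φ ~ c₁ sin(πx/1.5) e^{-λ₁t} with decay rate λ₁ ≈ 5.343.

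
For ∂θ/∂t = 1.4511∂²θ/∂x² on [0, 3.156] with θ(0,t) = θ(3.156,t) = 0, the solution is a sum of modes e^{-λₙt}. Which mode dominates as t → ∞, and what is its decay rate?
Eigenvalues: λₙ = 1.4511n²π²/3.156².
First three modes:
  n=1: λ₁ = 1.4511π²/3.156² ≈ 1.438
  n=2: λ₂ = 5.8044π²/3.156² ≈ 5.752 (4× faster decay)
  n=3: λ₃ = 13.0599π²/3.156² ≈ 12.941 (9× faster decay)
As t → ∞, higher modes decay exponentially faster. The n=1 mode dominates: θ ~ c₁ sin(πx/3.156) e^{-λ₁t}.
Decay rate: λ₁ = 1.4511π²/3.156² ≈ 1.438.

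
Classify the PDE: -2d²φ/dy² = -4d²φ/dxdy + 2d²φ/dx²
Rewriting in standard form: -2d²φ/dx² + 4d²φ/dxdy - 2d²φ/dy² = 0. A = -2, B = 4, C = -2. Discriminant B² - 4AC = 0. Since 0 = 0, parabolic.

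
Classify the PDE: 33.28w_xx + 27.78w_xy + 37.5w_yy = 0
A = 33.28, B = 27.78, C = 37.5. Discriminant B² - 4AC = -4220.2716. Since -4220.2716 < 0, elliptic.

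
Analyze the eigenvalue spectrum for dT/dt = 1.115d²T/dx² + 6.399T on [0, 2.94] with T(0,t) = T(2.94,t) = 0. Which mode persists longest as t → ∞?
Eigenvalues: λₙ = 1.115n²π²/2.94² - 6.399.
First three modes:
  n=1: λ₁ = 1.115π²/2.94² - 6.399 ≈ -5.126
  n=2: λ₂ = 4.46π²/2.94² - 6.399 ≈ -1.306
  n=3: λ₃ = 10.035π²/2.94² - 6.399 ≈ 5.059
Since 1.115π²/2.94² ≈ 1.273 < 6.399, λ₁ < 0.
The n=1 mode grows fastest (−λₙ is largest for n=1) → dominates.
Asymptotic: T ~ c₁ sin(πx/2.94) e^{5.126t} (exponential growth at rate −λ₁ ≈ 5.126).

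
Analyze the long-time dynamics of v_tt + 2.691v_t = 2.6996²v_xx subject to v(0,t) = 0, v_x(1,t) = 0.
Long-time behavior: v → 0. Damping (γ=2.691) dissipates energy; oscillations decay exponentially.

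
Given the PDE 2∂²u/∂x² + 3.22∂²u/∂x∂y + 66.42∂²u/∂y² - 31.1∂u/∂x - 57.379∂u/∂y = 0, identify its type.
The second-order coefficients are A = 2, B = 3.22, C = 66.42. Since B² - 4AC = -520.9916 < 0, this is an elliptic PDE.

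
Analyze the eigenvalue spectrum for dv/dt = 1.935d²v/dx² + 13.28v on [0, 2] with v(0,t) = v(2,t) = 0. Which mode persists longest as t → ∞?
Eigenvalues: λₙ = 1.935n²π²/2² - 13.28.
First three modes:
  n=1: λ₁ = 1.935π²/2² - 13.28 ≈ -8.506
  n=2: λ₂ = 7.74π²/2² - 13.28 ≈ 5.818
  n=3: λ₃ = 17.415π²/2² - 13.28 ≈ 29.69
Since 1.935π²/2² ≈ 4.774 < 13.28, λ₁ < 0.
The n=1 mode grows fastest (−λₙ is largest for n=1) → dominates.
Asymptotic: v ~ c₁ sin(πx/2) e^{8.506t} (exponential growth at rate −λ₁ ≈ 8.506).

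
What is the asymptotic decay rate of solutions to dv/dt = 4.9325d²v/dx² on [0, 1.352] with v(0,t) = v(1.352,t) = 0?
Eigenvalues: λₙ = 4.9325n²π²/1.352².
First three modes:
  n=1: λ₁ = 4.9325π²/1.352² ≈ 26.633
  n=2: λ₂ = 19.73π²/1.352² ≈ 106.53 (4× faster decay)
  n=3: λ₃ = 44.3925π²/1.352² ≈ 239.693 (9× faster decay)
As t → ∞, higher modes decay exponentially faster. The n=1 mode dominates: v ~ c₁ sin(πx/1.352) e^{-λ₁t}.
Decay rate: λ₁ = 4.9325π²/1.352² ≈ 26.633.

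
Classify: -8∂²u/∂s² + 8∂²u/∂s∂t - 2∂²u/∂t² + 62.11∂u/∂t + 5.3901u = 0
Parabolic (discriminant = 0).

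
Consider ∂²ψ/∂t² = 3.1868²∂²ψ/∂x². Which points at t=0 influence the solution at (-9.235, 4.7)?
Domain of dependence: [-24.21296, 5.74296]. Signals travel at speed 3.1868, so data within |x - -9.235| ≤ 3.1868·4.7 = 14.97796 can reach the point.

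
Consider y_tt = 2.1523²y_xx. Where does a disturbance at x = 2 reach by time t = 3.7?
Domain of influence: [-5.96351, 9.96351]. Data at x = 2 spreads outward at speed 2.1523.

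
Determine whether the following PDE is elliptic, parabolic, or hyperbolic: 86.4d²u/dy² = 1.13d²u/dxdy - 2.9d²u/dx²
Rewriting in standard form: 2.9d²u/dx² - 1.13d²u/dxdy + 86.4d²u/dy² = 0. Coefficients: A = 2.9, B = -1.13, C = 86.4. B² - 4AC = -1000.9631, which is negative, so the equation is elliptic.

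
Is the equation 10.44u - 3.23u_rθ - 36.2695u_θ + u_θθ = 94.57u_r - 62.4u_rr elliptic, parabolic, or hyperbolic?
Rewriting in standard form: 62.4u_rr - 3.23u_rθ + u_θθ - 94.57u_r - 36.2695u_θ + 10.44u = 0. Computing B² - 4AC with A = 62.4, B = -3.23, C = 1: discriminant = -239.1671 (negative). Answer: elliptic.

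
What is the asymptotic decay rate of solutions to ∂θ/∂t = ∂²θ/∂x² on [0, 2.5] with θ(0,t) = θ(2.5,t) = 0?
Eigenvalues: λₙ = n²π²/2.5².
First three modes:
  n=1: λ₁ = π²/2.5² ≈ 1.579
  n=2: λ₂ = 4π²/2.5² ≈ 6.317 (4× faster decay)
  n=3: λ₃ = 9π²/2.5² ≈ 14.212 (9× faster decay)
As t → ∞, higher modes decay exponentially faster. The n=1 mode dominates: θ ~ c₁ sin(πx/2.5) e^{-λ₁t}.
Decay rate: λ₁ = π²/2.5² ≈ 1.579.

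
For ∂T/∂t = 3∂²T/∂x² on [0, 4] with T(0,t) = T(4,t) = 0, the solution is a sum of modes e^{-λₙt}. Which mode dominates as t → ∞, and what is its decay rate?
Eigenvalues: λₙ = 3n²π²/4².
First three modes:
  n=1: λ₁ = 3π²/4² ≈ 1.851
  n=2: λ₂ = 12π²/4² ≈ 7.402 (4× faster decay)
  n=3: λ₃ = 27π²/4² ≈ 16.655 (9× faster decay)
As t → ∞, higher modes decay exponentially faster. The n=1 mode dominates: T ~ c₁ sin(πx/4) e^{-λ₁t}.
Decay rate: λ₁ = 3π²/4² ≈ 1.851.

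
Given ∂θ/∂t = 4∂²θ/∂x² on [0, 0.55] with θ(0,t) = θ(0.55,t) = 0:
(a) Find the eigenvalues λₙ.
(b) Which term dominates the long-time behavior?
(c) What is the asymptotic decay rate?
Eigenvalues: λₙ = 4n²π²/0.55².
First three modes:
  n=1: λ₁ = 4π²/0.55² ≈ 130.507
  n=2: λ₂ = 16π²/0.55² ≈ 522.029 (4× faster decay)
  n=3: λ₃ = 36π²/0.55² ≈ 1174.564 (9× faster decay)
As t → ∞, higher modes decay exponentially faster. The n=1 mode dominates: θ ~ c₁ sin(πx/0.55) e^{-λ₁t}.
Decay rate: λ₁ = 4π²/0.55² ≈ 130.507.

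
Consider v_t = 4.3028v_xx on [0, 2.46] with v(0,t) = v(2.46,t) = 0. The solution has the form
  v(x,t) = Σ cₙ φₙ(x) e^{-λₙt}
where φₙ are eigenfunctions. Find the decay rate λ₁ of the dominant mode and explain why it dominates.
Eigenvalues: λₙ = 4.3028n²π²/2.46².
First three modes:
  n=1: λ₁ = 4.3028π²/2.46² ≈ 7.017
  n=2: λ₂ = 17.2112π²/2.46² ≈ 28.07 (4× faster decay)
  n=3: λ₃ = 38.7252π²/2.46² ≈ 63.157 (9× faster decay)
As t → ∞, higher modes decay exponentially faster. The n=1 mode dominates: v ~ c₁ sin(πx/2.46) e^{-λ₁t}.
Decay rate: λ₁ = 4.3028π²/2.46² ≈ 7.017.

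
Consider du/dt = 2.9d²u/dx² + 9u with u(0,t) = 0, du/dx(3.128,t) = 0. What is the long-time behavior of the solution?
As t → ∞, u grows unboundedly. Reaction dominates diffusion (r=9 > κπ²/(4L²)≈0.73); solution grows exponentially.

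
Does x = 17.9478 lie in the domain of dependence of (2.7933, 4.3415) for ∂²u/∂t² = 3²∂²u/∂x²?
No. The domain of dependence is [-10.2312, 15.8178], and 17.9478 is outside this interval.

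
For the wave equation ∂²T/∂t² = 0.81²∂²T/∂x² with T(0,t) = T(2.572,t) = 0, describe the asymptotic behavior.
T oscillates (no decay). Energy is conserved; the solution oscillates indefinitely as standing waves.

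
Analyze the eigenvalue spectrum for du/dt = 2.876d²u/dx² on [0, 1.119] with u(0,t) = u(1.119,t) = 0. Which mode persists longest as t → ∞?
Eigenvalues: λₙ = 2.876n²π²/1.119².
First three modes:
  n=1: λ₁ = 2.876π²/1.119² ≈ 22.669
  n=2: λ₂ = 11.504π²/1.119² ≈ 90.675 (4× faster decay)
  n=3: λ₃ = 25.884π²/1.119² ≈ 204.019 (9× faster decay)
As t → ∞, higher modes decay exponentially faster. The n=1 mode dominates: u ~ c₁ sin(πx/1.119) e^{-λ₁t}.
Decay rate: λ₁ = 2.876π²/1.119² ≈ 22.669.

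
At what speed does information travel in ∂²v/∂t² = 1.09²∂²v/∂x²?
Speed = 1.09. Information travels along characteristics x = x₀ ± 1.09t.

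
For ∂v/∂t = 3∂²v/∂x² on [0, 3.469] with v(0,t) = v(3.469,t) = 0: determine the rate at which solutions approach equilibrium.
Eigenvalues: λₙ = 3n²π²/3.469².
First three modes:
  n=1: λ₁ = 3π²/3.469² ≈ 2.46
  n=2: λ₂ = 12π²/3.469² ≈ 9.842 (4× faster decay)
  n=3: λ₃ = 27π²/3.469² ≈ 22.144 (9× faster decay)
As t → ∞, higher modes decay exponentially faster. The n=1 mode dominates: v ~ c₁ sin(πx/3.469) e^{-λ₁t}.
Decay rate: λ₁ = 3π²/3.469² ≈ 2.46.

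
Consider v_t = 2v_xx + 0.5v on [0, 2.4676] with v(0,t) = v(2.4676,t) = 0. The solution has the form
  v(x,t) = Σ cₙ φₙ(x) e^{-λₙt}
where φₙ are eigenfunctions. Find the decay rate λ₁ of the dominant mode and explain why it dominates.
Eigenvalues: λₙ = 2n²π²/2.4676² - 0.5.
First three modes:
  n=1: λ₁ = 2π²/2.4676² - 0.5 ≈ 2.742
  n=2: λ₂ = 8π²/2.4676² - 0.5 ≈ 12.467
  n=3: λ₃ = 18π²/2.4676² - 0.5 ≈ 28.676
Since 2π²/2.4676² ≈ 3.242 > 0.5, all λₙ > 0.
The n=1 mode decays slowest → dominates as t → ∞.
Asymptotic: v ~ c₁ sin(πx/2.4676) e^{-λ₁t} with decay rate λ₁ ≈ 2.742.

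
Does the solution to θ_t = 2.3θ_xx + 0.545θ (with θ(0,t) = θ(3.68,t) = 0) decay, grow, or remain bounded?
θ → 0. Diffusion dominates reaction (r=0.545 < κπ²/L²≈1.68); solution decays.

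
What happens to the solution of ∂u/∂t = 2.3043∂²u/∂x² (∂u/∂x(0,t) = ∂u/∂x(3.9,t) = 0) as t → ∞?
u → constant (steady state). Heat is conserved (no flux at boundaries); solution approaches the spatial average.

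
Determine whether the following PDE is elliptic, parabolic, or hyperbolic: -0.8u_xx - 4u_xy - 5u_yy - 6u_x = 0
Coefficients: A = -0.8, B = -4, C = -5. B² - 4AC = 0, which is zero, so the equation is parabolic.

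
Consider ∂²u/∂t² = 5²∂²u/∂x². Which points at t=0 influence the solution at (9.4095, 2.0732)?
Domain of dependence: [-0.9565, 19.7755]. Signals travel at speed 5, so data within |x - 9.4095| ≤ 5·2.0732 = 10.366 can reach the point.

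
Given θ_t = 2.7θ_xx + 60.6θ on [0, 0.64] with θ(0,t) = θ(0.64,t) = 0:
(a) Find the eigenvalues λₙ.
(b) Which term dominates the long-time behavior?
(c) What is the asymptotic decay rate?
Eigenvalues: λₙ = 2.7n²π²/0.64² - 60.6.
First three modes:
  n=1: λ₁ = 2.7π²/0.64² - 60.6 ≈ 4.458
  n=2: λ₂ = 10.8π²/0.64² - 60.6 ≈ 199.634
  n=3: λ₃ = 24.3π²/0.64² - 60.6 ≈ 524.926
Since 2.7π²/0.64² ≈ 65.058 > 60.6, all λₙ > 0.
The n=1 mode decays slowest → dominates as t → ∞.
Asymptotic: θ ~ c₁ sin(πx/0.64) e^{-λ₁t} with decay rate λ₁ ≈ 4.458.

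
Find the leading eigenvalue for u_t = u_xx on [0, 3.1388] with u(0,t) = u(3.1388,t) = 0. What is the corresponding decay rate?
Eigenvalues: λₙ = n²π²/3.1388².
First three modes:
  n=1: λ₁ = π²/3.1388² ≈ 1.002
  n=2: λ₂ = 4π²/3.1388² ≈ 4.007 (4× faster decay)
  n=3: λ₃ = 9π²/3.1388² ≈ 9.016 (9× faster decay)
As t → ∞, higher modes decay exponentially faster. The n=1 mode dominates: u ~ c₁ sin(πx/3.1388) e^{-λ₁t}.
Decay rate: λ₁ = π²/3.1388² ≈ 1.002.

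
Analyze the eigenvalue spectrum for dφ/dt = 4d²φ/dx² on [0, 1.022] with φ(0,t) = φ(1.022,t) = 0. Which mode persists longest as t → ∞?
Eigenvalues: λₙ = 4n²π²/1.022².
First three modes:
  n=1: λ₁ = 4π²/1.022² ≈ 37.797
  n=2: λ₂ = 16π²/1.022² ≈ 151.188 (4× faster decay)
  n=3: λ₃ = 36π²/1.022² ≈ 340.173 (9× faster decay)
As t → ∞, higher modes decay exponentially faster. The n=1 mode dominates: φ ~ c₁ sin(πx/1.022) e^{-λ₁t}.
Decay rate: λ₁ = 4π²/1.022² ≈ 37.797.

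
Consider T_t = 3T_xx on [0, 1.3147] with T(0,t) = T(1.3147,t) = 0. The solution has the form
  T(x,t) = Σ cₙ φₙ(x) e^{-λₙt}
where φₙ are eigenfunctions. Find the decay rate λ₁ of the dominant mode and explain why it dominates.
Eigenvalues: λₙ = 3n²π²/1.3147².
First three modes:
  n=1: λ₁ = 3π²/1.3147² ≈ 17.13
  n=2: λ₂ = 12π²/1.3147² ≈ 68.522 (4× faster decay)
  n=3: λ₃ = 27π²/1.3147² ≈ 154.174 (9× faster decay)
As t → ∞, higher modes decay exponentially faster. The n=1 mode dominates: T ~ c₁ sin(πx/1.3147) e^{-λ₁t}.
Decay rate: λ₁ = 3π²/1.3147² ≈ 17.13.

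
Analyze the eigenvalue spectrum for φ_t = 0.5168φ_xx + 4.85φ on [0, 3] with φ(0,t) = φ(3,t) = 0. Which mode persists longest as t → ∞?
Eigenvalues: λₙ = 0.5168n²π²/3² - 4.85.
First three modes:
  n=1: λ₁ = 0.5168π²/3² - 4.85 ≈ -4.283
  n=2: λ₂ = 2.0672π²/3² - 4.85 ≈ -2.583
  n=3: λ₃ = 4.6512π²/3² - 4.85 ≈ 0.251
Since 0.5168π²/3² ≈ 0.567 < 4.85, λ₁ < 0.
The n=1 mode grows fastest (−λₙ is largest for n=1) → dominates.
Asymptotic: φ ~ c₁ sin(πx/3) e^{4.283t} (exponential growth at rate −λ₁ ≈ 4.283).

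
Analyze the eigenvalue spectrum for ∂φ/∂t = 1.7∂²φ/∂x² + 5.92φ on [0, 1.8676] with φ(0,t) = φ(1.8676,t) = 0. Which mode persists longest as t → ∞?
Eigenvalues: λₙ = 1.7n²π²/1.8676² - 5.92.
First three modes:
  n=1: λ₁ = 1.7π²/1.8676² - 5.92 ≈ -1.11
  n=2: λ₂ = 6.8π²/1.8676² - 5.92 ≈ 13.322
  n=3: λ₃ = 15.3π²/1.8676² - 5.92 ≈ 37.374
Since 1.7π²/1.8676² ≈ 4.81 < 5.92, λ₁ < 0.
The n=1 mode grows fastest (−λₙ is largest for n=1) → dominates.
Asymptotic: φ ~ c₁ sin(πx/1.8676) e^{1.11t} (exponential growth at rate −λ₁ ≈ 1.11).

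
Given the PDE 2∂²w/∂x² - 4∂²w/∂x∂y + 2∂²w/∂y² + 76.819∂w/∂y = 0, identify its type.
The second-order coefficients are A = 2, B = -4, C = 2. Since B² - 4AC = 0 = 0, this is a parabolic PDE.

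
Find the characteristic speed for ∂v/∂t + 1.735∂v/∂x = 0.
Speed = 1.735. Information travels along x - 1.735t = const (rightward).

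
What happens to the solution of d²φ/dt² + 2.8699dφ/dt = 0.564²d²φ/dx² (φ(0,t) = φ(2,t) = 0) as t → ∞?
φ → 0. Damping (γ=2.8699) dissipates energy; oscillations decay exponentially.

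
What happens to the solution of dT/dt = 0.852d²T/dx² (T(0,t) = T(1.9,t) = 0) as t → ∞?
T → 0. Heat diffuses out through both boundaries.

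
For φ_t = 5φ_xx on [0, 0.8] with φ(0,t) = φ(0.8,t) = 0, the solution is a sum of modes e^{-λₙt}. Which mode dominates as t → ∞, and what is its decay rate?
Eigenvalues: λₙ = 5n²π²/0.8².
First three modes:
  n=1: λ₁ = 5π²/0.8² ≈ 77.106
  n=2: λ₂ = 20π²/0.8² ≈ 308.425 (4× faster decay)
  n=3: λ₃ = 45π²/0.8² ≈ 693.957 (9× faster decay)
As t → ∞, higher modes decay exponentially faster. The n=1 mode dominates: φ ~ c₁ sin(πx/0.8) e^{-λ₁t}.
Decay rate: λ₁ = 5π²/0.8² ≈ 77.106.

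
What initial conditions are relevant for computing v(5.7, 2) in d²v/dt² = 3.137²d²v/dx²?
Domain of dependence: [-0.574, 11.974]. Signals travel at speed 3.137, so data within |x - 5.7| ≤ 3.137·2 = 6.274 can reach the point.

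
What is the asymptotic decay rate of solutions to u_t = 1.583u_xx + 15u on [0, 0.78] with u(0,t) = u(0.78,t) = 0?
Eigenvalues: λₙ = 1.583n²π²/0.78² - 15.
First three modes:
  n=1: λ₁ = 1.583π²/0.78² - 15 ≈ 10.68
  n=2: λ₂ = 6.332π²/0.78² - 15 ≈ 87.719
  n=3: λ₃ = 14.247π²/0.78² - 15 ≈ 216.118
Since 1.583π²/0.78² ≈ 25.68 > 15, all λₙ > 0.
The n=1 mode decays slowest → dominates as t → ∞.
Asymptotic: u ~ c₁ sin(πx/0.78) e^{-λ₁t} with decay rate λ₁ ≈ 10.68.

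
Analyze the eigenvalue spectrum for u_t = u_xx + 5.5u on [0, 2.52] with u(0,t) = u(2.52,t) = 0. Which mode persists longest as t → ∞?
Eigenvalues: λₙ = n²π²/2.52² - 5.5.
First three modes:
  n=1: λ₁ = π²/2.52² - 5.5 ≈ -3.946
  n=2: λ₂ = 4π²/2.52² - 5.5 ≈ 0.717
  n=3: λ₃ = 9π²/2.52² - 5.5 ≈ 8.488
Since π²/2.52² ≈ 1.554 < 5.5, λ₁ < 0.
The n=1 mode grows fastest (−λₙ is largest for n=1) → dominates.
Asymptotic: u ~ c₁ sin(πx/2.52) e^{3.946t} (exponential growth at rate −λ₁ ≈ 3.946).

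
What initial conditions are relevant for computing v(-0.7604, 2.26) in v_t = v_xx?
The entire real line. The heat equation has infinite propagation speed: any initial disturbance instantly affects all points (though exponentially small far away).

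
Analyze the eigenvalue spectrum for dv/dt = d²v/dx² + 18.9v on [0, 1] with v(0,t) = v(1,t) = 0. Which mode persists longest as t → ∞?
Eigenvalues: λₙ = n²π²/1² - 18.9.
First three modes:
  n=1: λ₁ = π² - 18.9 ≈ -9.03
  n=2: λ₂ = 4π² - 18.9 ≈ 20.578
  n=3: λ₃ = 9π² - 18.9 ≈ 69.926
Since π² ≈ 9.87 < 18.9, λ₁ < 0.
The n=1 mode grows fastest (−λₙ is largest for n=1) → dominates.
Asymptotic: v ~ c₁ sin(πx/1) e^{9.03t} (exponential growth at rate −λ₁ ≈ 9.03).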